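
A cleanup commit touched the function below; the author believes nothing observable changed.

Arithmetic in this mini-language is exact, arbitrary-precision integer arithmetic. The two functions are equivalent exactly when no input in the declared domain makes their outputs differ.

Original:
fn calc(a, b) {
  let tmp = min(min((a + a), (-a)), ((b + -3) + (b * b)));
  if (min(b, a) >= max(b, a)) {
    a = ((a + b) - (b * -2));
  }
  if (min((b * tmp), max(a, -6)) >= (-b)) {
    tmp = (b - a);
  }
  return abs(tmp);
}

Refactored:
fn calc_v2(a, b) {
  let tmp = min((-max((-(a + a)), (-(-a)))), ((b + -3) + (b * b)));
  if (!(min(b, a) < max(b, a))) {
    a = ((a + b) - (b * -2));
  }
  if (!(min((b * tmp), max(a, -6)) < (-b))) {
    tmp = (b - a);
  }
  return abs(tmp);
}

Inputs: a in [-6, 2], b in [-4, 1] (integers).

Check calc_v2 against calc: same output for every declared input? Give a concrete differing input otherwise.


Although boolean connective usage differs; also comparison usage differs; also min/max/abs usage differs, 54/54 inputs agree.
verdict: equivalent


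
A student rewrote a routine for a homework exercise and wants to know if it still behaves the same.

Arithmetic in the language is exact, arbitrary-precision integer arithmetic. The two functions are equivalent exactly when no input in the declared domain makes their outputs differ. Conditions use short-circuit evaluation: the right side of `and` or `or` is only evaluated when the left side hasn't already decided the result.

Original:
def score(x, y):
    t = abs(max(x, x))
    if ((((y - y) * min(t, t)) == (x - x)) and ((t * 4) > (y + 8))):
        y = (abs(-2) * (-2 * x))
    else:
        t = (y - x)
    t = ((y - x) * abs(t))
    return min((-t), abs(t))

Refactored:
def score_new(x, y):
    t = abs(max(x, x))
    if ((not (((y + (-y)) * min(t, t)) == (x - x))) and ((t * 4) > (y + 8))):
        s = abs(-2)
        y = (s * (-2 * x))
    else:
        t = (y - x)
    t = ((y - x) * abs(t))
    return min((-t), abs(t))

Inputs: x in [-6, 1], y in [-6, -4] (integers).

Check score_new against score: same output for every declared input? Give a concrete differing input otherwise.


On input x=-6, y=-6, score returns -180 while score_new returns 0.
verdict: not equivalent; witness: x=-6, y=-6


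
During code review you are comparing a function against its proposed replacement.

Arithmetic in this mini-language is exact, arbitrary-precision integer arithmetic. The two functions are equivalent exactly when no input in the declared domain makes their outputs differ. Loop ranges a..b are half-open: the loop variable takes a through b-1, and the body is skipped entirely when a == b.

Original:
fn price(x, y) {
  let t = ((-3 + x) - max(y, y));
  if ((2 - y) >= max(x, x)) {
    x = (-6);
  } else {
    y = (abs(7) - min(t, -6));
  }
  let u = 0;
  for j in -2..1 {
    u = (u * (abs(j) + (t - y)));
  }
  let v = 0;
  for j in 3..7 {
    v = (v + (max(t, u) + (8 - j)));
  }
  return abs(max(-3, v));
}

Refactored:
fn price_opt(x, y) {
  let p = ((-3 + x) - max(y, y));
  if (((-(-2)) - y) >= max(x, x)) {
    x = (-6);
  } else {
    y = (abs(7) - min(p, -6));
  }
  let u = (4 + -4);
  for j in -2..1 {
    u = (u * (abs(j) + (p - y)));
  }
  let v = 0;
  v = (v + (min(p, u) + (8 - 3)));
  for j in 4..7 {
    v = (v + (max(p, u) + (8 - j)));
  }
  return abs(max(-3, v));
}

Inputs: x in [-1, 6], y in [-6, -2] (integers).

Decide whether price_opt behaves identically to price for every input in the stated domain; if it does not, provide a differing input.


Run the pair on x=-1, y=-6.
price: t=2, then ((2 - y) >= max(x, x)) is true, then x=-6, then u=0, then (j=-2), then u=0, then (j=-1), then u=0, then (j=0), then u=0, then v=0, then (j=3), then v=7, then (j=4), then v=13, then (j=5), then v=18, then (j=6), then v=22, then returns 22
price_opt: p=2, then (((-(-2)) - y) >= max(x, x)) is true, then x=-6, then u=0, then (j=-2), then u=0, then (j=-1), then u=0, then (j=0), then u=0, then v=0, then v=5, then (j=4), then v=11, then (j=5), then v=16, then (j=6), then v=20, then returns 20
22 != 20, so the rewrite changes behavior.
verdict: not equivalent; witness: x=-1, y=-6


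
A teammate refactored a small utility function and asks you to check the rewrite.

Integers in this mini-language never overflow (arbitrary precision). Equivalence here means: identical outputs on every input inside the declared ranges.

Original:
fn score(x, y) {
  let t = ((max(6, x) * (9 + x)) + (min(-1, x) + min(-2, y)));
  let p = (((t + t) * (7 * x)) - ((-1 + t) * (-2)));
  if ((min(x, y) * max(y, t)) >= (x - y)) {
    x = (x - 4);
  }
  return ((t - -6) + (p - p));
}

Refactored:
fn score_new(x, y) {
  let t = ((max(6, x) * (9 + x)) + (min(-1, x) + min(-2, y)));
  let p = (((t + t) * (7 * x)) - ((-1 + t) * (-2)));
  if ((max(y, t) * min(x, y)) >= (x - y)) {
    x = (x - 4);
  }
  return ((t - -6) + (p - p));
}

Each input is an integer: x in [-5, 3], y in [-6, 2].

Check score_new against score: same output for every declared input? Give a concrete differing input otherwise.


Side by side, the visible changes include: same computation, different form.
Spot check at x=-5, y=-4 — score: t=15, then p=-1022, then ((min(x, y) * max(y, t)) >= (x - y)) is false, then returns 21. score_new: t=15, then p=-1022, then ((max(y, t) * min(x, y)) >= (x - y)) is false, then returns 21. Both give 21.
Every one of the 81 inputs gives matching results.
verdict: equivalent


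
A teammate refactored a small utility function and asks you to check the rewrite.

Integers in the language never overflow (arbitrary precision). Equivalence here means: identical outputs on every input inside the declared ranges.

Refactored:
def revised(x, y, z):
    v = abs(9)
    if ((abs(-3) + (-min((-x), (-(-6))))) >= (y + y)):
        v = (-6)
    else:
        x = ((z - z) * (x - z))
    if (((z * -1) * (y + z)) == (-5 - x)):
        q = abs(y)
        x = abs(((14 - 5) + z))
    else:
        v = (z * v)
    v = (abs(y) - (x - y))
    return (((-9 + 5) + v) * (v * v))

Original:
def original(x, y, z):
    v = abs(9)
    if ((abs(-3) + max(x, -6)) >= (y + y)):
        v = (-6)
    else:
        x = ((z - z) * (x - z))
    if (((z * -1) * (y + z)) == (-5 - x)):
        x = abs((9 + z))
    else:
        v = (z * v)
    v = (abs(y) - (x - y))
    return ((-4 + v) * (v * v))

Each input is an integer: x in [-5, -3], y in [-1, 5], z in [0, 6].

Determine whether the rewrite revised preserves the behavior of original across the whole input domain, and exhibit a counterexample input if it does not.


The two are interchangeable: statement counts differ, plus arithmetic usage differs, plus constant usage differs, plus local variable names differ, plus min/max/abs usage differs, and every declared input agrees.
As a probe, take x=-5, y=0, z=3: original runs v becomes 9; next ((abs(-3) + max(x, -6)) >= (y + y)) evaluates to false; next x becomes 0; next (((z * -1) * (y + z)) == (-5 - x)) evaluates to false; next v becomes 27; next v becomes 0; next final value 0; revised runs v becomes 9; next ((abs(-3) + (-min((-x), (-(-6))))) >= (y + y)) evaluates to false; next x becomes 0; next (((z * -1) * (y + z)) == (-5 - x)) evaluates to false; next v becomes 27; next v becomes 0; next final value 0; both end at 0.
Across all 147 domain points the two functions coincide.
verdict: equivalent


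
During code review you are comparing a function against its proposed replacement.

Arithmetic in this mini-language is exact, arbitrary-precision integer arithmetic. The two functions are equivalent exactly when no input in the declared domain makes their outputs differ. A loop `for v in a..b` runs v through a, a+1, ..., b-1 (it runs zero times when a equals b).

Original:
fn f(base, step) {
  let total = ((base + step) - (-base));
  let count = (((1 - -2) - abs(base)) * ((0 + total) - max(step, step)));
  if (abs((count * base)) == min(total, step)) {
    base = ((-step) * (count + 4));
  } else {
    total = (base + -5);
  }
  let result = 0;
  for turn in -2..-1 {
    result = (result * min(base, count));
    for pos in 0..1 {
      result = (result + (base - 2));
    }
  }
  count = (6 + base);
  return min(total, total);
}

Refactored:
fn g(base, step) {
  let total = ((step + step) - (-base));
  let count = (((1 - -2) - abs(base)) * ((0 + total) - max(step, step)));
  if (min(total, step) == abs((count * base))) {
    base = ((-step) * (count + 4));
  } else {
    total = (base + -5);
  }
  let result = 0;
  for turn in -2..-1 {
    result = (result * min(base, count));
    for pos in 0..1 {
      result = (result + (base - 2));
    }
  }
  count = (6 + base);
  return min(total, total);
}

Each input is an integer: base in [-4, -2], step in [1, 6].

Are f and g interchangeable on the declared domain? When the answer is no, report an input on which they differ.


Try base=-3, step=6.
f: total = 0; count = 0; (abs((count * base)) == min(total, step)) -> true; base = -24; result = 0; [turn=-2]; result = 0; [pos=0]; result = -26; count = -18; return 0
g: total = 9; count = 0; (min(total, step) == abs((count * base))) -> false; total = -8; result = 0; [turn=-2]; result = 0; [pos=0]; result = -5; count = 3; return -8
0 and -8 differ, so these are not the same function on this domain.
verdict: not equivalent; witness: base=-3, step=6


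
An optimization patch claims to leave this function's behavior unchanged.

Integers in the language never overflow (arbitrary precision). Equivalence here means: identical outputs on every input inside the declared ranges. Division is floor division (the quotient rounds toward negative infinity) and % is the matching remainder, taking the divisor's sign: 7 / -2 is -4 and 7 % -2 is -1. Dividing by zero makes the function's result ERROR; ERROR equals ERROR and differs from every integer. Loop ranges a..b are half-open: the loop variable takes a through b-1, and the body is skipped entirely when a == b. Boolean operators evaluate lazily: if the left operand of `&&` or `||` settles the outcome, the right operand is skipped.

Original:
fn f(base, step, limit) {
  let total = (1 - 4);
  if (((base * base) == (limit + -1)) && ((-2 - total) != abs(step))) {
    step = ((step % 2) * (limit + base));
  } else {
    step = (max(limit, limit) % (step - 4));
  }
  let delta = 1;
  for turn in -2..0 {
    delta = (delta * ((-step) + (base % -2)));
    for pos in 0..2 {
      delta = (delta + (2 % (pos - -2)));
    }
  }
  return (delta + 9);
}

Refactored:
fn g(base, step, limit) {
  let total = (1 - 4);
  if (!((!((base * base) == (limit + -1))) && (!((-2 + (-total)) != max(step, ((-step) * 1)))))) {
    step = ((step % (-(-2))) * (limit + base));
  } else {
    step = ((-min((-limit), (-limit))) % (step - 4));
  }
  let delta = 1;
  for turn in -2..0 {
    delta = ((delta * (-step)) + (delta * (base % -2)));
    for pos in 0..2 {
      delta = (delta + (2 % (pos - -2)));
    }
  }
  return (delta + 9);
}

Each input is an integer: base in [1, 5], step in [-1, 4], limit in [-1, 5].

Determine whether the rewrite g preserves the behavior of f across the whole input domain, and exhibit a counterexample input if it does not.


These are not equivalent — on base=1, step=0, limit=-1 the outputs split (11 vs 10).
f: total=-3, then (((base * base) == (limit + -1)) && ((-2 - total) != abs(step))) is false, then step=-1, then delta=1, then (turn=-2), then delta=0, then (pos=0), then delta=0, then (pos=1), then delta=2, then (turn=-1), then delta=0, then (pos=0), then delta=0, then (pos=1), then delta=2, then returns 11
g: total=-3, then (!((!((base * base) == (limit + -1))) && (!((-2 + (-total)) != max(step, ((-step) * 1)))))) is true, then step=0, then delta=1, then (turn=-2), then delta=-1, then (pos=0), then delta=-1, then (pos=1), then delta=1, then (turn=-1), then delta=-1, then (pos=0), then delta=-1, then (pos=1), then delta=1, then returns 10
verdict: not equivalent; witness: base=1, step=0, limit=-1


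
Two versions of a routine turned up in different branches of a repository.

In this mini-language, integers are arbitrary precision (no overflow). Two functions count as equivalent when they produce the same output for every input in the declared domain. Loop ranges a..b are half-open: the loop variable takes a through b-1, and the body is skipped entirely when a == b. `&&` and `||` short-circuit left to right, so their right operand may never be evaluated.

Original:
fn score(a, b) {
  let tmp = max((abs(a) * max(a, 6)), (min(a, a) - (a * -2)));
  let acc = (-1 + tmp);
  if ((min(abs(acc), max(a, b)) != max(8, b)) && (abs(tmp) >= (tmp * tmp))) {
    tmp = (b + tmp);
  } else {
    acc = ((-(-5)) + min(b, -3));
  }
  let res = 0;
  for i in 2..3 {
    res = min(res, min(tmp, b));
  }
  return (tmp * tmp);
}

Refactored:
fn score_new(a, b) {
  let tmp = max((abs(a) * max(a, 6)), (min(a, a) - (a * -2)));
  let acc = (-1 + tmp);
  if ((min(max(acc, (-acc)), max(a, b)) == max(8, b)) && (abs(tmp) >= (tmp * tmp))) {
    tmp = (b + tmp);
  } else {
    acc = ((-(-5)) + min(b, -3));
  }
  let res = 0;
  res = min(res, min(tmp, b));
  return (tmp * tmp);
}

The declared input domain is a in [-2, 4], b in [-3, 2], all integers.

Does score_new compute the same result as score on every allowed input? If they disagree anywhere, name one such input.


Evaluate both at a=0, b=-3.
score: tmp=0, then acc=-1, then ((min(abs(acc), max(a, b)) != max(8, b)) && (abs(tmp) >= (tmp * tmp))) is true, then tmp=-3, then res=0, then (i=2), then res=-3, then returns 9
score_new: tmp=0, then acc=-1, then ((min(max(acc, (-acc)), max(a, b)) == max(8, b)) && (abs(tmp) >= (tmp * tmp))) is false, then acc=2, then res=0, then res=-3, then returns 0
9 against 0: the behavior changed.
verdict: not equivalent; witness: a=0, b=-3


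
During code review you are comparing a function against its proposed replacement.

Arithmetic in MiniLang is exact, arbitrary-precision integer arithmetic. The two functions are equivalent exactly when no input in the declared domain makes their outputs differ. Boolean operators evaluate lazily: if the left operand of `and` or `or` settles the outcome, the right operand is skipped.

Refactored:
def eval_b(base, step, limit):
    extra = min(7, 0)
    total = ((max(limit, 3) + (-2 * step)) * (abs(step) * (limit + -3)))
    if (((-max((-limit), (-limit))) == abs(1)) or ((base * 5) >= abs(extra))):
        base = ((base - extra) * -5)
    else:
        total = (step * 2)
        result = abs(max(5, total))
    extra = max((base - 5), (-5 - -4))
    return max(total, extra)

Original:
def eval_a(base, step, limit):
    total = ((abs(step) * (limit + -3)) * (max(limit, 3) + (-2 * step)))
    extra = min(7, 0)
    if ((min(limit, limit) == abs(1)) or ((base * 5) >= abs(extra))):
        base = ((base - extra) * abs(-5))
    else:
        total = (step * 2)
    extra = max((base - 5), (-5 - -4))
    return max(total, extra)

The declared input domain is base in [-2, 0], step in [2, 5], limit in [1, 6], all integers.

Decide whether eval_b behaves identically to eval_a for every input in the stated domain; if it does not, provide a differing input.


There is a counterexample at base=-2, step=2, limit=1: 4 on one side, 5 on the other.
eval_a: total=4, then extra=0, then ((min(limit, limit) == abs(1)) or ((base * 5) >= abs(extra))) is true, then base=-10, then extra=-1, then returns 4
eval_b: extra=0, then total=4, then (((-max((-limit), (-limit))) == abs(1)) or ((base * 5) >= abs(extra))) is true, then base=10, then extra=5, then returns 5
verdict: not equivalent; witness: base=-2, step=2, limit=1


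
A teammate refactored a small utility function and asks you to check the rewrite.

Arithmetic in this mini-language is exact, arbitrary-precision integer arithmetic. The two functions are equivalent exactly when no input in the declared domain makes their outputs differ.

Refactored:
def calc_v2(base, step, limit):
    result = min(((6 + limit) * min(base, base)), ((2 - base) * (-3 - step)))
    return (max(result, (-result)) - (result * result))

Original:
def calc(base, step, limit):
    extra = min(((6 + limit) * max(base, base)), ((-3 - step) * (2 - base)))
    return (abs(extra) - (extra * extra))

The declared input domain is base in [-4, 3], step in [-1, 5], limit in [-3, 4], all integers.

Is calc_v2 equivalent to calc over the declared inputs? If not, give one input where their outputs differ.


Equivalent. The edit looks behavioral (`max(base, base)` became `min(base, base)`), but over these ranges it never changes the outcome.
An exhaustive pass over the 448 declared inputs shows identical outputs.
Tracing base=-1, step=5, limit=3: calc: extra = -24; return -552 | calc_v2: result = -24; return -552 — matching result -552.
verdict: equivalent


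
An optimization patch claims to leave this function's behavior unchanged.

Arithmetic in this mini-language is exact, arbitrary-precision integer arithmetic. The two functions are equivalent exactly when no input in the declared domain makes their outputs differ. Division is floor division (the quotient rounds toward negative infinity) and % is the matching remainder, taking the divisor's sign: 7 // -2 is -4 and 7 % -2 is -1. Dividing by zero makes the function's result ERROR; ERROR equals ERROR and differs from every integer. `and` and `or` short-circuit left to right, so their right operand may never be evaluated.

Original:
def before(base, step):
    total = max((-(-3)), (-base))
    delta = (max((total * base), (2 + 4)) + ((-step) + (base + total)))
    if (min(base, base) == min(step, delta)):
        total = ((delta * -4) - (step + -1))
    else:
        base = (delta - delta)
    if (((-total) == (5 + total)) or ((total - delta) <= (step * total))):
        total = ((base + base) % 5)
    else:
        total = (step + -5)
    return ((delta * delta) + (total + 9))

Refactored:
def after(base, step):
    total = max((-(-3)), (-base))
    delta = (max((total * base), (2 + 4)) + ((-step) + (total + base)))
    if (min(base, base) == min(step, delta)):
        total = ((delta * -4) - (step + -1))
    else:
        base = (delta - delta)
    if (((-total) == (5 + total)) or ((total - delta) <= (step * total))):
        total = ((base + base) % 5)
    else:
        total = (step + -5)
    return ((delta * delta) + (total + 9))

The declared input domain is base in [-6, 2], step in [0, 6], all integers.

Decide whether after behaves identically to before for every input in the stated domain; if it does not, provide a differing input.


The two versions differ — the changes include same computation, different form.
Spot check at base=-5, step=2 — before: total = 5; delta = 4; (min(base, base) == min(step, delta)) -> false; base = 0; (((-total) == (5 + total)) or ((total - delta) <= (step * total))) -> true; total = 0; return 25. after: total = 5; delta = 4; (min(base, base) == min(step, delta)) -> false; base = 0; (((-total) == (5 + total)) or ((total - delta) <= (step * total))) -> true; total = 0; return 25. Both give 25.
An exhaustive pass over the 63 declared inputs shows identical outputs.
verdict: equivalent


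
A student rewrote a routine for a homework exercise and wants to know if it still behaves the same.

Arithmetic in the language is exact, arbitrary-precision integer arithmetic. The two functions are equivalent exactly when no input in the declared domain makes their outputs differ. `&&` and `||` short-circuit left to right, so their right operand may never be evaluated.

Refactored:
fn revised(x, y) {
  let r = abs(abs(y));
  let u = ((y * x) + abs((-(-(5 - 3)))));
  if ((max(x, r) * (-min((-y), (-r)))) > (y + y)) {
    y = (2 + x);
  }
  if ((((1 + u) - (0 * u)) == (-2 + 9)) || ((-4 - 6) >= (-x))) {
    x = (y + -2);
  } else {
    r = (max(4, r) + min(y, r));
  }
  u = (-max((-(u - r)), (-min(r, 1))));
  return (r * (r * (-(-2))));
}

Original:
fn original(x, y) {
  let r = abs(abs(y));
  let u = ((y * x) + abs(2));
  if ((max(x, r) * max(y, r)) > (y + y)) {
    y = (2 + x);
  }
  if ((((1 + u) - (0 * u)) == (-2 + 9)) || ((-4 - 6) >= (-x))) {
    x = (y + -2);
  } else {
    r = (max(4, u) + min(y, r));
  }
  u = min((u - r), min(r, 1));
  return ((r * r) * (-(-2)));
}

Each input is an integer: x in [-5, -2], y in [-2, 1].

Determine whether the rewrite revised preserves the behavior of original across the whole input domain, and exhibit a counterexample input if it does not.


Run the pair on x=-5, y=-2.
original: r := 2 | u := 12 | ((max(x, r) * max(y, r)) > (y + y)): true | y := -3 | ((((1 + u) - (0 * u)) == (-2 + 9)) || ((-4 - 6) >= (-x))): false | r := 9 | u := 1 | result 162
revised: r := 2 | u := 12 | ((max(x, r) * (-min((-y), (-r)))) > (y + y)): true | y := -3 | ((((1 + u) - (0 * u)) == (-2 + 9)) || ((-4 - 6) >= (-x))): false | r := 1 | u := 1 | result 2
162 != 2, so the rewrite changes behavior.
verdict: not equivalent; witness: x=-5, y=-2


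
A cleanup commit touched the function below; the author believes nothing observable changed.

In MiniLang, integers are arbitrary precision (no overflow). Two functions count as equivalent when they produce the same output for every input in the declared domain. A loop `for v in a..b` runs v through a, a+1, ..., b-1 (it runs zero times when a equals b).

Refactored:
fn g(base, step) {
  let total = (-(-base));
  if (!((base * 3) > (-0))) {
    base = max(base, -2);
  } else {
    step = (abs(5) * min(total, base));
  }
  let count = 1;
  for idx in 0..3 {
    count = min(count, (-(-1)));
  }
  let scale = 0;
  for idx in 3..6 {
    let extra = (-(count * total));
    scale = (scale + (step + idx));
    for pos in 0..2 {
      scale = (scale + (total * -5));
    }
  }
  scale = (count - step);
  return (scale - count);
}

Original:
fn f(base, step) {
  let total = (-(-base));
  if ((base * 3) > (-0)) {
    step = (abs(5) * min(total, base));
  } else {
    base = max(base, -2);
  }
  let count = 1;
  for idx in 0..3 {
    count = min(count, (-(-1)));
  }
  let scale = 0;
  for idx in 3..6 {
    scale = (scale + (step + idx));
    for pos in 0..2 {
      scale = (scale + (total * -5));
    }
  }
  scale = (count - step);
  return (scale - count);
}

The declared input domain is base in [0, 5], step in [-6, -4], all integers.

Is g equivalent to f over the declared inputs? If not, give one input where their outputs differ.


The two are interchangeable: arithmetic usage differs, and local variable names differ, and boolean connective usage differs, and statement counts differ, and every declared input agrees.
Tracing base=2, step=-4: f: total := 2 | ((base * 3) > (-0)): true | step := 10 | count := 1 | iter idx=0: | count := 1 | iter idx=1: | count := 1 | iter idx=2: | count := 1 | scale := 0 | iter idx=3: | scale := 13 | iter pos=0: | scale := 3 | iter pos=1: | scale := -7 | iter idx=4: | scale := 7 | iter pos=0: | scale := -3 | iter pos=1: | scale := -13 | iter idx=5: | scale := 2 | iter pos=0: | scale := -8 | iter pos=1: | scale := -18 | scale := -9 | result -10 | g: total := 2 | (!((base * 3) > (-0))): false | step := 10 | count := 1 | iter idx=0: | count := 1 | iter idx=1: | count := 1 | iter idx=2: | count := 1 | scale := 0 | iter idx=3: | extra := -2 | scale := 13 | iter pos=0: | scale := 3 | iter pos=1: | scale := -7 | iter idx=4: | extra := -2 | scale := 7 | iter pos=0: | scale := -3 | iter pos=1: | scale := -13 | iter idx=5: | extra := -2 | scale := 2 | iter pos=0: | scale := -8 | iter pos=1: | scale := -18 | scale := -9 | result -10 — matching result -10.
Across all 18 domain points the two functions coincide.
verdict: equivalent


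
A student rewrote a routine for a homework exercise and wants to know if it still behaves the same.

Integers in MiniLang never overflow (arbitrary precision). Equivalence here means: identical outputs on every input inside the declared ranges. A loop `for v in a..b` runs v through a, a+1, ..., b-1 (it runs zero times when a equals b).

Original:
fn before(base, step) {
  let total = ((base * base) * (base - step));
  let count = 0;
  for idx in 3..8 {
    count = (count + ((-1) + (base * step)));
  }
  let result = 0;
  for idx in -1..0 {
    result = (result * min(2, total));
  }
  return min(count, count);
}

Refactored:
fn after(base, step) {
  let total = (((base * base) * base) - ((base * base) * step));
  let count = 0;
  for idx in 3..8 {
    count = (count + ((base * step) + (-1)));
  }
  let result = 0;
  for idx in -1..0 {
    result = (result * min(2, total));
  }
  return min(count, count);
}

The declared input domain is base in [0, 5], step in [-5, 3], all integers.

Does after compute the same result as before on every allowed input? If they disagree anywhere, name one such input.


Reading the diff, among the changes: arithmetic usage differs.
Spot check at base=0, step=-4 — before: total := 0 | count := 0 | iter idx=3: | count := -1 | iter idx=4: | count := -2 | iter idx=5: | count := -3 | iter idx=6: | count := -4 | iter idx=7: | count := -5 | result := 0 | iter idx=-1: | result := 0 | result -5. after: total := 0 | count := 0 | iter idx=3: | count := -1 | iter idx=4: | count := -2 | iter idx=5: | count := -3 | iter idx=6: | count := -4 | iter idx=7: | count := -5 | result := 0 | iter idx=-1: | result := 0 | result -5. Both give -5.
Checked all 54 inputs in the declared domain: the outputs agree on every one.
verdict: equivalent


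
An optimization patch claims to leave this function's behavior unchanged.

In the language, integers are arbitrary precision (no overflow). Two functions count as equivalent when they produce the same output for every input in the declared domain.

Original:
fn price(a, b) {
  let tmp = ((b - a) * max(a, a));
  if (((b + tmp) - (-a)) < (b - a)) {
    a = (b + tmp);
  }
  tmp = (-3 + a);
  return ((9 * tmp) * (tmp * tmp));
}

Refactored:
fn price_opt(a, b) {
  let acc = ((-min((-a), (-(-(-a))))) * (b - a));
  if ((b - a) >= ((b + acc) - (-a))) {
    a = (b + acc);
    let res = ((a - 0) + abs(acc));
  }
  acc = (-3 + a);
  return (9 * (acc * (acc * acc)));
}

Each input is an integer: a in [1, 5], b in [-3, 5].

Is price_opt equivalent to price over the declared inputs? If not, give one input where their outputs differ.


Take a=1, b=-1.
price: tmp becomes -2; next (((b + tmp) - (-a)) < (b - a)) evaluates to false; next tmp becomes -2; next final value -72
price_opt: acc becomes -2; next ((b - a) >= ((b + acc) - (-a))) evaluates to true; next a becomes -3; next res becomes -1; next acc becomes -6; next final value -1944
-72 != -1944, so the rewrite changes behavior.
verdict: not equivalent; witness: a=1, b=-1


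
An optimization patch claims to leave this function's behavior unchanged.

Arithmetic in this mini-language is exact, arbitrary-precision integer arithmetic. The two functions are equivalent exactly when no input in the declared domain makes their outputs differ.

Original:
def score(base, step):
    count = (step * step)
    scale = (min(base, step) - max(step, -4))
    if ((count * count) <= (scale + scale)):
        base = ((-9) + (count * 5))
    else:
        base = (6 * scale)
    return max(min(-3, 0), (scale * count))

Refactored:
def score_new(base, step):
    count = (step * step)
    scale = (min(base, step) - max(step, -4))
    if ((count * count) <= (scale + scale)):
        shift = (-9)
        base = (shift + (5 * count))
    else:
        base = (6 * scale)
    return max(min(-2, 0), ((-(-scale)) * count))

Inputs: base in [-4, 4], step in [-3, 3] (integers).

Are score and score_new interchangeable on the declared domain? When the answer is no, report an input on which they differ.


There is a counterexample at base=-4, step=-3: -3 on one side, -2 on the other.
score: count=9, then scale=-1, then ((count * count) <= (scale + scale)) is false, then base=-6, then returns -3
score_new: count=9, then scale=-1, then ((count * count) <= (scale + scale)) is false, then base=-6, then returns -2
verdict: not equivalent; witness: base=-4, step=-3


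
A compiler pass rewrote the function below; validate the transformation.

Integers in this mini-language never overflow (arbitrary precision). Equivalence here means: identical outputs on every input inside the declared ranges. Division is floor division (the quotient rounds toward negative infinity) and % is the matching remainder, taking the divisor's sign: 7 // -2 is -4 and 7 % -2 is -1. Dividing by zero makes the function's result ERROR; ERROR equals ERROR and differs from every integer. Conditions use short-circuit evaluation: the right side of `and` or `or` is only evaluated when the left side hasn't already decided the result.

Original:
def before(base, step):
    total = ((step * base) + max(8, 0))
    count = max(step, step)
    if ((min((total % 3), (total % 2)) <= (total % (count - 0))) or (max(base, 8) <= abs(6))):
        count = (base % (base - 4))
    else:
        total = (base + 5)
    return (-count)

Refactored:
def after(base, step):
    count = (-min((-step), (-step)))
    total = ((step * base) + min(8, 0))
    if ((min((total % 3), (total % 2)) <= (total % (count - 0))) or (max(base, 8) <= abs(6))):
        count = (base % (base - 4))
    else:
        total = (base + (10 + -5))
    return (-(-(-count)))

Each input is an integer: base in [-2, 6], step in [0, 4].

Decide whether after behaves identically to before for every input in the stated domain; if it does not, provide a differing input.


base=1, step=1 yields 2 from before but -1 from after.
verdict: not equivalent; witness: base=1, step=1


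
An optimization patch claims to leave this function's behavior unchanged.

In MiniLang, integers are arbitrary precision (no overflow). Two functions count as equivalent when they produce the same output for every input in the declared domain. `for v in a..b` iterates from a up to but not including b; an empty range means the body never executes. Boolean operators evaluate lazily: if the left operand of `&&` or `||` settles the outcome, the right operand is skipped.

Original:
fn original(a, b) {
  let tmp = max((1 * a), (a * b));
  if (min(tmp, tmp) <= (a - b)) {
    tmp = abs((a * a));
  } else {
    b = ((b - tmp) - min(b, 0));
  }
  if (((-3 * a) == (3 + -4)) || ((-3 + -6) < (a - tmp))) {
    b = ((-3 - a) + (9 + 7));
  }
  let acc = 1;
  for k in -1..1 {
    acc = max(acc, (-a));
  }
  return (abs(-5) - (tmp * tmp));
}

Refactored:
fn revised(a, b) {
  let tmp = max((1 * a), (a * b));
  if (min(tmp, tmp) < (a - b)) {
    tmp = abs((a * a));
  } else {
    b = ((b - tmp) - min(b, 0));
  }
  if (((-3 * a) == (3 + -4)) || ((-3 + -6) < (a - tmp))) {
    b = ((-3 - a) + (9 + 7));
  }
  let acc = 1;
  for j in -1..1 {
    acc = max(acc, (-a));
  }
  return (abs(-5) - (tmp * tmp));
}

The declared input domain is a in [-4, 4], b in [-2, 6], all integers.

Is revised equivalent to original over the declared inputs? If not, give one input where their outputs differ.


The rewrite breaks on a=2, b=0, where the results are -11 and 1.
original: tmp becomes 2; next (min(tmp, tmp) <= (a - b)) evaluates to true; next tmp becomes 4; next (((-3 * a) == (3 + -4)) || ((-3 + -6) < (a - tmp))) evaluates to true; next b becomes 11; next acc becomes 1; next at k=-1:; next acc becomes 1; next at k=0:; next acc becomes 1; next final value -11
revised: tmp becomes 2; next (min(tmp, tmp) < (a - b)) evaluates to false; next b becomes -2; next (((-3 * a) == (3 + -4)) || ((-3 + -6) < (a - tmp))) evaluates to true; next b becomes 11; next acc becomes 1; next at j=-1:; next acc becomes 1; next at j=0:; next acc becomes 1; next final value 1
verdict: not equivalent; witness: a=2, b=0


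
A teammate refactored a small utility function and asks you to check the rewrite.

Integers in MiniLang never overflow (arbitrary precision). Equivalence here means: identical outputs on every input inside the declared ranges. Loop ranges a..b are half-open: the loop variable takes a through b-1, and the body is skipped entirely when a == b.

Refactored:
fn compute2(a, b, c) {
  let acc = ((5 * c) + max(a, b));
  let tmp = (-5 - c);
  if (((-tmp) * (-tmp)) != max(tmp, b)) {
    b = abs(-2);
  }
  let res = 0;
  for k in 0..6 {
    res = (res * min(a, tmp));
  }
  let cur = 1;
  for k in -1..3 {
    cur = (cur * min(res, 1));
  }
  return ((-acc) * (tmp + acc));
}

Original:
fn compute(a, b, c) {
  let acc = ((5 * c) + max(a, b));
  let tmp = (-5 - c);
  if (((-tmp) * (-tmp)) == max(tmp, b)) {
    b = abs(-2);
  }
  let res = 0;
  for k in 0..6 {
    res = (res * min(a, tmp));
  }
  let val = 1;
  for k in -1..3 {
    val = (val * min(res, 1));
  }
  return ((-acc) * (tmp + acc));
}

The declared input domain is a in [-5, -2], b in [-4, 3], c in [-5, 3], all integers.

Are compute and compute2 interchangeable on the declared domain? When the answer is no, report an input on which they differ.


Equivalent. The edit looks behavioral (`(((-tmp) * (-tmp)) == max(tmp, b))` became `(((-tmp) * (-tmp)) != max(tmp, b))`), but over these ranges it never changes the outcome.
Checked all 288 inputs in the declared domain: the outputs agree on every one.
As a probe, take a=-4, b=3, c=2: compute runs acc = 13; tmp = -7; (((-tmp) * (-tmp)) == max(tmp, b)) -> false; res = 0; [k=0]; res = 0; [k=1]; res = 0; [k=2]; res = 0; [k=3]; res = 0; [k=4]; res = 0; [k=5]; res = 0; val = 1; [k=-1]; val = 0; [k=0]; val = 0; [k=1]; val = 0; [k=2]; val = 0; return -78; compute2 runs acc = 13; tmp = -7; (((-tmp) * (-tmp)) != max(tmp, b)) -> true; b = 2; res = 0; [k=0]; res = 0; [k=1]; res = 0; [k=2]; res = 0; [k=3]; res = 0; [k=4]; res = 0; [k=5]; res = 0; cur = 1; [k=-1]; cur = 0; [k=0]; cur = 0; [k=1]; cur = 0; [k=2]; cur = 0; return -78; both end at -78.
verdict: equivalent


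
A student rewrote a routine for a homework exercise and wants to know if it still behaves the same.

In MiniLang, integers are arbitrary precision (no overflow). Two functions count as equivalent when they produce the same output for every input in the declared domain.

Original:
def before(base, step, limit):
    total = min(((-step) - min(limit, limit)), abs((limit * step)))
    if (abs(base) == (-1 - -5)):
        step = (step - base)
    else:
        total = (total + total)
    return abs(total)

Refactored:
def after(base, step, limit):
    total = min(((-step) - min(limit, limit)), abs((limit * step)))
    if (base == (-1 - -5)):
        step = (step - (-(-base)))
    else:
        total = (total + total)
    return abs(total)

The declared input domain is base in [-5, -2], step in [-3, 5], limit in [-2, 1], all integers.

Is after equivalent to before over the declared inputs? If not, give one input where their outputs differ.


Evaluate both at base=-4, step=-3, limit=-2.
before: total=5, then (abs(base) == (-1 - -5)) is true, then step=1, then returns 5
after: total=5, then (base == (-1 - -5)) is false, then total=10, then returns 10
5 and 10 differ, so these are not the same function on this domain.
verdict: not equivalent; witness: base=-4, step=-3, limit=-2


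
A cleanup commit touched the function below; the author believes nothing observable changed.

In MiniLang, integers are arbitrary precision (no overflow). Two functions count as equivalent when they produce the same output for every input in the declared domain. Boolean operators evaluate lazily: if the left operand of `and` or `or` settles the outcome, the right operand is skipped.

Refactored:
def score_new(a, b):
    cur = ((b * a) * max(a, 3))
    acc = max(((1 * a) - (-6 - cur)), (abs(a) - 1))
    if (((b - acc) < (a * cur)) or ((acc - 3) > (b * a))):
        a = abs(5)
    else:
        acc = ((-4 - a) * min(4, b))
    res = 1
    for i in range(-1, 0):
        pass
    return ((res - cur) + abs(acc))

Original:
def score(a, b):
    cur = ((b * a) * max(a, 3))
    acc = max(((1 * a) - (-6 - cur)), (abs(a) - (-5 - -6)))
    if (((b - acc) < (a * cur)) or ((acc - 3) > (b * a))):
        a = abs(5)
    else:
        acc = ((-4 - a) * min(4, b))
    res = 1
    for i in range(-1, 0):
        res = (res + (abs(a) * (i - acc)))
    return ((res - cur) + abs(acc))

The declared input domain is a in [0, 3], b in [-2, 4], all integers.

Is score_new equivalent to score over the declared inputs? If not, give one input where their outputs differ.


Run the pair on a=0, b=-2.
score: cur=0, then acc=6, then (((b - acc) < (a * cur)) or ((acc - 3) > (b * a))) is true, then a=5, then res=1, then (i=-1), then res=-34, then returns -28
score_new: cur=0, then acc=6, then (((b - acc) < (a * cur)) or ((acc - 3) > (b * a))) is true, then a=5, then res=1, then (i=-1), then returns 7
-28 != 7, so the rewrite changes behavior.
verdict: not equivalent; witness: a=0, b=-2


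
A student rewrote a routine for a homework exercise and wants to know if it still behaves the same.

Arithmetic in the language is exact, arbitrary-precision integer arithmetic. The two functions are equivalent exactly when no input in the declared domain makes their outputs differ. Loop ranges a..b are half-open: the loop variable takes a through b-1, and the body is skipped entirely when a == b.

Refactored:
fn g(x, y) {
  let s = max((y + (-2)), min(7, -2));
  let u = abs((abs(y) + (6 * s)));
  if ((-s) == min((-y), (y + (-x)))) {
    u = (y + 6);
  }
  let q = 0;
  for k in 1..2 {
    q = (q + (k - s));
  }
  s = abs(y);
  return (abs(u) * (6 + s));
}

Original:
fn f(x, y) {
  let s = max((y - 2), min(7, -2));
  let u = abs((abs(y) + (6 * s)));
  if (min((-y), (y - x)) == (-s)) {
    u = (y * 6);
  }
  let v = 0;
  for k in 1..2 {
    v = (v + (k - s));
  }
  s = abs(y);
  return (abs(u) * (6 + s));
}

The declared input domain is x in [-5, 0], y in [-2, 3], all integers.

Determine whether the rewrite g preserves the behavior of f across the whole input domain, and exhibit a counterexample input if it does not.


Take x=-5, y=-2.
f: s becomes -2; next u becomes 10; next (min((-y), (y - x)) == (-s)) evaluates to true; next u becomes -12; next v becomes 0; next at k=1:; next v becomes 3; next s becomes 2; next final value 96
g: s becomes -2; next u becomes 10; next ((-s) == min((-y), (y + (-x)))) evaluates to true; next u becomes 4; next q becomes 0; next at k=1:; next q becomes 3; next s becomes 2; next final value 32
96 and 32 differ, so these are not the same function on this domain.
verdict: not equivalent; witness: x=-5, y=-2


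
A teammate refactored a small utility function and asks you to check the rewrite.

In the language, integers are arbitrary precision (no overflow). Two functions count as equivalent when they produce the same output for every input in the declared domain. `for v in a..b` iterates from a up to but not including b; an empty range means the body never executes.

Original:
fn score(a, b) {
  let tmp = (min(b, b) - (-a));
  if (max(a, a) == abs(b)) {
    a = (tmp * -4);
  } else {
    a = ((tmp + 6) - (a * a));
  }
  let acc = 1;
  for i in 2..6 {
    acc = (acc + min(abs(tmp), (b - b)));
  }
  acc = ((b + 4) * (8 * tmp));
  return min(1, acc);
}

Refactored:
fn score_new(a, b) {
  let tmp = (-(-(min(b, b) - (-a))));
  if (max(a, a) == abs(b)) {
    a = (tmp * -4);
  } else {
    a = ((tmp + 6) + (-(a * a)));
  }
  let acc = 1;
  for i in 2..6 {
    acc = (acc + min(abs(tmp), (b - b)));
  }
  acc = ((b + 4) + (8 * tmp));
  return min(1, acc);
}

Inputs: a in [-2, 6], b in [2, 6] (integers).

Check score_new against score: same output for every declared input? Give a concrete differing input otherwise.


Not equivalent: a=-2, b=2 separates them (0 vs 1).
score: tmp=0, then (max(a, a) == abs(b)) is false, then a=2, then acc=1, then (i=2), then acc=1, then (i=3), then acc=1, then (i=4), then acc=1, then (i=5), then acc=1, then acc=0, then returns 0
score_new: tmp=0, then (max(a, a) == abs(b)) is false, then a=2, then acc=1, then (i=2), then acc=1, then (i=3), then acc=1, then (i=4), then acc=1, then (i=5), then acc=1, then acc=6, then returns 1
verdict: not equivalent; witness: a=-2, b=2


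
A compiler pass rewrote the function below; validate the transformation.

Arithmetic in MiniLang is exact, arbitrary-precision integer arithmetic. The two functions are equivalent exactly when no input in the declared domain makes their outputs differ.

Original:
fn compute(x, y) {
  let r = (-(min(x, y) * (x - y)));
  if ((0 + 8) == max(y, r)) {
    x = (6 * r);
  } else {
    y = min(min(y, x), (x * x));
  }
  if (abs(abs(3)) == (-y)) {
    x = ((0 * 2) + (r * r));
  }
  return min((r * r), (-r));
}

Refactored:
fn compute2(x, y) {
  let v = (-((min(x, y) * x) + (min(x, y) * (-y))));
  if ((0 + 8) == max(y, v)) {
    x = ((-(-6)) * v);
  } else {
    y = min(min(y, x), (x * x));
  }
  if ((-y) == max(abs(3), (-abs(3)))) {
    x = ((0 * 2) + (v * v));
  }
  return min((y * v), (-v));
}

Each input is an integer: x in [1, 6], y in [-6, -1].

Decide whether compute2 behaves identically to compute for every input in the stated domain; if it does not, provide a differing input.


Take x=1, y=-6.
compute: r becomes 42; next ((0 + 8) == max(y, r)) evaluates to false; next y becomes -6; next (abs(abs(3)) == (-y)) evaluates to false; next final value -42
compute2: v becomes 42; next ((0 + 8) == max(y, v)) evaluates to false; next y becomes -6; next ((-y) == max(abs(3), (-abs(3)))) evaluates to false; next final value -252
-42 against -252: the behavior changed.
verdict: not equivalent; witness: x=1, y=-6
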